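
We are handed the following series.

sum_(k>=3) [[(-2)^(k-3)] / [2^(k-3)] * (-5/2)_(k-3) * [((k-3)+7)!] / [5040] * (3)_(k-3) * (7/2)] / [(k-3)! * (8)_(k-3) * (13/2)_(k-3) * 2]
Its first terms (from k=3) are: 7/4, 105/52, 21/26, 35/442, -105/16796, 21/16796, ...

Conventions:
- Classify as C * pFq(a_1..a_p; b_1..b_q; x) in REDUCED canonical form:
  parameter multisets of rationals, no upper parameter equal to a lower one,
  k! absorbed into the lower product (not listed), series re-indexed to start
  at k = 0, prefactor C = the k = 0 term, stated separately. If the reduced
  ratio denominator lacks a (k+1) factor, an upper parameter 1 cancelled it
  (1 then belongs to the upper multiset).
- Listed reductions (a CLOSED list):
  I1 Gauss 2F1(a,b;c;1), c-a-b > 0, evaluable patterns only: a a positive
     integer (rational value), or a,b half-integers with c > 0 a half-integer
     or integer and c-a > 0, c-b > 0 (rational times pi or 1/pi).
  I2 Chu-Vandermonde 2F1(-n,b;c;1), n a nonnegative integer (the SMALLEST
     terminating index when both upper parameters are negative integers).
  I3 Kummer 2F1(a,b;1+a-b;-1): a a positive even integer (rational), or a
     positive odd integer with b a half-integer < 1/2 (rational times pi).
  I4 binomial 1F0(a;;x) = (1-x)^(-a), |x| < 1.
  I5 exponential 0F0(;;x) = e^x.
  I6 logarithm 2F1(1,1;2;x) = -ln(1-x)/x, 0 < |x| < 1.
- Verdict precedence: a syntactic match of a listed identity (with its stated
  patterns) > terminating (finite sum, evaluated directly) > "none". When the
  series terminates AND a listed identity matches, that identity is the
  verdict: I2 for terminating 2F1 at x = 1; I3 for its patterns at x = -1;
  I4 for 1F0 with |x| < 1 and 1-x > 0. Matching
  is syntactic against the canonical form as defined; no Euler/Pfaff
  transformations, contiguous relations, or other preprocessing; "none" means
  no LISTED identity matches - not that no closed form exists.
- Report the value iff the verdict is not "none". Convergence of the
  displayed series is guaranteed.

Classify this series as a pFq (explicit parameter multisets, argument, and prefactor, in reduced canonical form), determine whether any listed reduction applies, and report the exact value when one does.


Canonical form: C = 7/4 times 2F1 with upper {-5/2, 3}, lower {13/2}, x = -1. Verdict: the Kummer evaluation I3 applies (x = -1; c = 13/2 equals 1+a-b for upper {-5/2, 3}: listed pattern). Exact value: (24255/16384) * pi.

Key observation: t_0 = 7/4 here, and the constant factors (prefactor 7/4) combine into one prefactor.
Adjacent-term ratio: r(k) = (-1) * (k-5/2) (k+3) / [(k+13/2) (k+1)] - poly over poly, x = (-1) from leading terms; C = 7/4 at k = 0.


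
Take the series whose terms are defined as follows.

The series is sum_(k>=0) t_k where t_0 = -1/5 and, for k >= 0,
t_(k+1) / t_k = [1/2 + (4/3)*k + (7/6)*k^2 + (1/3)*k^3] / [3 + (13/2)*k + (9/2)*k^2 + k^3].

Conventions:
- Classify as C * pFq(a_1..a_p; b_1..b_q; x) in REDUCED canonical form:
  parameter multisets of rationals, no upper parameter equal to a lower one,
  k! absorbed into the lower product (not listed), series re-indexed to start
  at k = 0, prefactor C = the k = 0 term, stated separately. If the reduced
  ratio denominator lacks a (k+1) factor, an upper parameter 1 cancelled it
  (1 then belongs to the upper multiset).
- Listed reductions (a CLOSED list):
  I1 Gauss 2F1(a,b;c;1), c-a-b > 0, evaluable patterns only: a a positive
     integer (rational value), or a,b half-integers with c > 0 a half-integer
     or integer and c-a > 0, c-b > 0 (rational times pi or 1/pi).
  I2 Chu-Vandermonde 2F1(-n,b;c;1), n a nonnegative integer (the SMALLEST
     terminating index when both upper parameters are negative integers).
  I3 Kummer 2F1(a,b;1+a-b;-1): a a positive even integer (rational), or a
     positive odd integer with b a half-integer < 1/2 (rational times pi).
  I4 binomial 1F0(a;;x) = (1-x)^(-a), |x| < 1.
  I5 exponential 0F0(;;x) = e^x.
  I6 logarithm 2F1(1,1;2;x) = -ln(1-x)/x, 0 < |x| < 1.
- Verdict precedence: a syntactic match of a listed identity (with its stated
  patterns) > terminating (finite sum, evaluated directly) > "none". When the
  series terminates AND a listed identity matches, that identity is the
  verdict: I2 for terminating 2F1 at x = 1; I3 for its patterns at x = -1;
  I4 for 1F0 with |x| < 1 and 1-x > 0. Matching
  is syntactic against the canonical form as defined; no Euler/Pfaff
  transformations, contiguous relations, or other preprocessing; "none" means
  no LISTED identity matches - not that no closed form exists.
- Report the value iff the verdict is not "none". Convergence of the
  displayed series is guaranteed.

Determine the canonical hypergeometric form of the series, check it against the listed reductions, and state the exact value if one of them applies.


Canonical form: C = -1/5 times 2F1 with upper {1, 1}, lower {2}, x = 1/3. Verdict: the I6 logarithm reduction applies (the logarithm: parameters (1,1;2), x = 1/3). Hence: (3/5) * ln(2/3).

Structural cue: x = (1/3) and factor the ratio over Q (prefactor -1/5): negated roots = parameters.
Term ratio: r(k) = (1/3) * (k+1) (k+1) / [(k+2) (k+1)] ; factor over Q: parameters, x = (1/3), and C = -1/5.


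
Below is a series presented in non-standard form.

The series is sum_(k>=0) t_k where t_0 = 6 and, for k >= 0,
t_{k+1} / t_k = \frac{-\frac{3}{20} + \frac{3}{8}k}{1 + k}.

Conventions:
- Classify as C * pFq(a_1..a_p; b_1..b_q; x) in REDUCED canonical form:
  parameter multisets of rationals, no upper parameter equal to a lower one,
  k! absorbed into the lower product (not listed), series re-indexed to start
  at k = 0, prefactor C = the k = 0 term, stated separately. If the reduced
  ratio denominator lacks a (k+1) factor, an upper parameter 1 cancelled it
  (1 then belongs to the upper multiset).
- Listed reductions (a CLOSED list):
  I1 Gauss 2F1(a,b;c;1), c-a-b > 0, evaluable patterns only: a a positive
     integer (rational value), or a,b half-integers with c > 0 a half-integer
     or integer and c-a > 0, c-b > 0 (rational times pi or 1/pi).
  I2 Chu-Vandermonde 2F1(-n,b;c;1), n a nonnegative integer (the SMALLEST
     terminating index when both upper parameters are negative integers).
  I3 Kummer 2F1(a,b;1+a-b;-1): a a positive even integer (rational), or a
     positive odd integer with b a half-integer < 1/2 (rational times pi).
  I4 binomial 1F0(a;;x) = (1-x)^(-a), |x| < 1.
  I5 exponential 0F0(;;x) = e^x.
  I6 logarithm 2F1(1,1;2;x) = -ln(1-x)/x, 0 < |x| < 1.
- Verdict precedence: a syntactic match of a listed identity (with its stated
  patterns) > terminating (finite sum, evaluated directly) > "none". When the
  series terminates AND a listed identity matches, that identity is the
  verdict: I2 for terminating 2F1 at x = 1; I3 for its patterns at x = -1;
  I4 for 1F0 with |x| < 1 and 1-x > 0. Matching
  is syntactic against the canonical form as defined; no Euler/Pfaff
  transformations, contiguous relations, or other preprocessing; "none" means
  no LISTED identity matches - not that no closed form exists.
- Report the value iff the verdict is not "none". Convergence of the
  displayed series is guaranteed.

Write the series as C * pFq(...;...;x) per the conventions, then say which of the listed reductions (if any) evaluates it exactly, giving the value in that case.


First insight: t_0 being 6, roots of the ratio polynomials (C = 6) are the negated parameters.
Ratio: r(k) = \frac{3}{8} * (k-\frac{2}{5}) / [(k+1)] - poly over poly, x = \frac{3}{8} from leading terms; C = 6 at k = 0.

The series (x = \frac{3}{8}) is 1F0: upper {-\frac{2}{5}}, lower {-}, prefactor 6. Verdict at x = \frac{3}{8}: the I4 binomial reduction matches (the 1F0 binomial series: exponent 2/5, x = \frac{3}{8}). Exact value: 6 \cdot \left(\frac{5}{8}\right)^{\frac{2}{5}}.


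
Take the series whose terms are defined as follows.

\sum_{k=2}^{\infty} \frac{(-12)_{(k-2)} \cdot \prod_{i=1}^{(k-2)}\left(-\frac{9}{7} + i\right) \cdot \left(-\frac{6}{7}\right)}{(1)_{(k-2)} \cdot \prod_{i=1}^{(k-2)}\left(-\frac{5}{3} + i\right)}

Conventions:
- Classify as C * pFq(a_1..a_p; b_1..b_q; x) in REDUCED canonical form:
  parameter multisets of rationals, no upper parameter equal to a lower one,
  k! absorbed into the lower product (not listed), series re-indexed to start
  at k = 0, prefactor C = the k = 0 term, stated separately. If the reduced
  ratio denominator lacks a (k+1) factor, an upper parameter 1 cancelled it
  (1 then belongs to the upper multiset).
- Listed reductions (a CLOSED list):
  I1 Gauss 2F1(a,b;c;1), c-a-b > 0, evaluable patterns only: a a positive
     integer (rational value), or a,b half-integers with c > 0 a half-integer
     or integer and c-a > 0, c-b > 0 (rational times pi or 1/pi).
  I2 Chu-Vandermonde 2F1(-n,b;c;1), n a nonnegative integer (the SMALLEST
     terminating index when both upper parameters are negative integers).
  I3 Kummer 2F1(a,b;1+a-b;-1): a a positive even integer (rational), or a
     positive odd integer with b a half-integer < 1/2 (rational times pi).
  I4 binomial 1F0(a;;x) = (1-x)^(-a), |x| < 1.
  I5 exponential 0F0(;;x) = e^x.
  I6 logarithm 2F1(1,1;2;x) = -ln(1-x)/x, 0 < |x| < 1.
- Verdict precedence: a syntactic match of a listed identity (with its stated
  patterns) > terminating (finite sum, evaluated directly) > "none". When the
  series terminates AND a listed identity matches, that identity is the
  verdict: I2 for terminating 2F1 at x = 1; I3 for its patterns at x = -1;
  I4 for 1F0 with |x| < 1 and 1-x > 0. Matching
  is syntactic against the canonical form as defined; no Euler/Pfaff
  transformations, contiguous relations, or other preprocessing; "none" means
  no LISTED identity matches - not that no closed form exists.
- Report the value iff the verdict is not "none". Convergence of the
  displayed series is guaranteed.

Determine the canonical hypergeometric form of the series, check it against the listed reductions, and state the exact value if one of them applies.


The series (x = 1) is 2F1: upper {-12, -\frac{2}{7}}, lower {-\frac{2}{3}}, prefactor -\frac{6}{7}. Verdict: Chu-Vandermonde (I2) fires (terminating 2F1 at x = 1 with n = 12, b = -2/7, c = -\frac{2}{3}). Hence: -\frac{1323133060096488}{735872034041165}.

First insight: with t_0 = -\frac{6}{7}, the lower running product (prefactor -6/7) is a rising factorial.
Term ratio: r(k) = 1 * (k-12) (k-\frac{2}{7}) / [(k-\frac{2}{3}) (k+1)] - poly over poly, x = 1 from leading terms; C = -\frac{6}{7} at k = 0.


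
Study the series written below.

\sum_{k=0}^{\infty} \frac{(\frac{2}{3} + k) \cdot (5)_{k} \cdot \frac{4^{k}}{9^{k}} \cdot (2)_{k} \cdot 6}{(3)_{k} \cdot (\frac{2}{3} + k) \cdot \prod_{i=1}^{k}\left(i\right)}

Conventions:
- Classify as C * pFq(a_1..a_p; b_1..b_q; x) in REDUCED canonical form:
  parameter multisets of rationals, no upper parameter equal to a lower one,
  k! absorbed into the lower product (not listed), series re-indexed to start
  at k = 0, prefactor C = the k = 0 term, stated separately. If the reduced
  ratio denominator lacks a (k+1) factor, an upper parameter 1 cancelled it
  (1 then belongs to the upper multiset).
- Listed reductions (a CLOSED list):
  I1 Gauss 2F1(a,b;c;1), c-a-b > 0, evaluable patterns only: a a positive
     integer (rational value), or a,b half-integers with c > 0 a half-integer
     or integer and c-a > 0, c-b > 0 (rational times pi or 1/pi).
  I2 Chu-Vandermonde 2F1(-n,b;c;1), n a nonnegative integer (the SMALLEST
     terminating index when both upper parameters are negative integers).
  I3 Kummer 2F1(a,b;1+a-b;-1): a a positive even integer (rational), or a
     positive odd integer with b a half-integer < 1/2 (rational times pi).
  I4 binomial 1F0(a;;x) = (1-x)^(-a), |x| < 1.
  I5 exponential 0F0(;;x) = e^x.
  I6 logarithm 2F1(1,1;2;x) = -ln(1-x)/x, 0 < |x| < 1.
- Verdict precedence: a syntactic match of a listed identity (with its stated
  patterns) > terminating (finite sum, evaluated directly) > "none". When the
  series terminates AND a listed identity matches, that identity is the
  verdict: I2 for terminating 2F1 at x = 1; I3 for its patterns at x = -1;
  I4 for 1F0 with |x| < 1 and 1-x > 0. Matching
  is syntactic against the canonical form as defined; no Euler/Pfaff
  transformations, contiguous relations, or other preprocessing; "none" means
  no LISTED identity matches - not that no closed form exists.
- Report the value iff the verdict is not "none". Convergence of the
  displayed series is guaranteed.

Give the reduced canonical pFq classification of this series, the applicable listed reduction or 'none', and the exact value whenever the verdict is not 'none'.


Canonical form: C = 6 times 2F1 with upper {2, 5}, lower {3}, x = \frac{4}{9}. Verdict: none - this 2F1 at x = \frac{4}{9} matches no listed pattern, and upper {2, 5} holds no stopper.

Structural cue: t_0 = 6 here, and the factor k + 2/3 cancels (top and bottom), leaving C = 6, x = 4/9.
Step ratio: r(k) = \frac{4}{9} * (k+2) (k+5) / [(k+3) (k+1)] - poly over poly, x = \frac{4}{9} from leading terms; C = 6 at k = 0.


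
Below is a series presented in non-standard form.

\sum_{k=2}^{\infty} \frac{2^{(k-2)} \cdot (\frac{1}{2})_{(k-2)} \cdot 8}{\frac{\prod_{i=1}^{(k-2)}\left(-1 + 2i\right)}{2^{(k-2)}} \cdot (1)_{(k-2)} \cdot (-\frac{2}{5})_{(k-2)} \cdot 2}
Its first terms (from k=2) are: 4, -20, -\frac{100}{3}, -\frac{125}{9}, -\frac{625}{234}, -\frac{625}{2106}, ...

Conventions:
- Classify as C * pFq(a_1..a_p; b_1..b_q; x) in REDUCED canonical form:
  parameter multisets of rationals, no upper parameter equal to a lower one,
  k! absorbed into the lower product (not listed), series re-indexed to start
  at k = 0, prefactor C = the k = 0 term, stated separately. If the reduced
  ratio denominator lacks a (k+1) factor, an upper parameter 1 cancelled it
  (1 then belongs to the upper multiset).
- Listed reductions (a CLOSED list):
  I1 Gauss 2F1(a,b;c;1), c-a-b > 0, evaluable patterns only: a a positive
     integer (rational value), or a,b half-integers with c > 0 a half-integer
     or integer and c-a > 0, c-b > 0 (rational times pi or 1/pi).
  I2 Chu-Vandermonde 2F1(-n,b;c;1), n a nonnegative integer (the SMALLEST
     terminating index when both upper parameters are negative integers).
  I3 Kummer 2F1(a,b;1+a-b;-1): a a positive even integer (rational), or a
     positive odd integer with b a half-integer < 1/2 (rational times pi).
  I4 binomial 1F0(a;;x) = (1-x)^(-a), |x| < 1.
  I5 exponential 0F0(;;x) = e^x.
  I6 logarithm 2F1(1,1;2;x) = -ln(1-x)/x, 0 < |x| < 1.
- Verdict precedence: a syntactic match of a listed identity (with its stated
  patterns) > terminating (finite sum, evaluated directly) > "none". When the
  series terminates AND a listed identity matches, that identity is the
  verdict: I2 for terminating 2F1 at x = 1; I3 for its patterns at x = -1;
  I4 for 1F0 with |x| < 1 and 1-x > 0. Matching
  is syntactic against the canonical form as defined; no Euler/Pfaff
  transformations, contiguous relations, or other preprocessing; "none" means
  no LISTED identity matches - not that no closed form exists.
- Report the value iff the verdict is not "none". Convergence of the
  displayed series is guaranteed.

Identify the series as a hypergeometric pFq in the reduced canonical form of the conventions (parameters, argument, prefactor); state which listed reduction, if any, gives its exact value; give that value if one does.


This is 4 * 0F1(-; -\frac{2}{5}; 2) in reduced canonical form. Verdict: none. A 0F1 with upper {-} fits none of I1-I6 at x = 2; the sum runs forever.

Structural cue: from the first term 4: the constant factors (C = 4) combine into one prefactor.
Consecutive-term ratio: r(k) = 2 * 1 / [(k-\frac{2}{5}) (k+1)] - rational; roots negated = parameters, x = 2, C = 4.


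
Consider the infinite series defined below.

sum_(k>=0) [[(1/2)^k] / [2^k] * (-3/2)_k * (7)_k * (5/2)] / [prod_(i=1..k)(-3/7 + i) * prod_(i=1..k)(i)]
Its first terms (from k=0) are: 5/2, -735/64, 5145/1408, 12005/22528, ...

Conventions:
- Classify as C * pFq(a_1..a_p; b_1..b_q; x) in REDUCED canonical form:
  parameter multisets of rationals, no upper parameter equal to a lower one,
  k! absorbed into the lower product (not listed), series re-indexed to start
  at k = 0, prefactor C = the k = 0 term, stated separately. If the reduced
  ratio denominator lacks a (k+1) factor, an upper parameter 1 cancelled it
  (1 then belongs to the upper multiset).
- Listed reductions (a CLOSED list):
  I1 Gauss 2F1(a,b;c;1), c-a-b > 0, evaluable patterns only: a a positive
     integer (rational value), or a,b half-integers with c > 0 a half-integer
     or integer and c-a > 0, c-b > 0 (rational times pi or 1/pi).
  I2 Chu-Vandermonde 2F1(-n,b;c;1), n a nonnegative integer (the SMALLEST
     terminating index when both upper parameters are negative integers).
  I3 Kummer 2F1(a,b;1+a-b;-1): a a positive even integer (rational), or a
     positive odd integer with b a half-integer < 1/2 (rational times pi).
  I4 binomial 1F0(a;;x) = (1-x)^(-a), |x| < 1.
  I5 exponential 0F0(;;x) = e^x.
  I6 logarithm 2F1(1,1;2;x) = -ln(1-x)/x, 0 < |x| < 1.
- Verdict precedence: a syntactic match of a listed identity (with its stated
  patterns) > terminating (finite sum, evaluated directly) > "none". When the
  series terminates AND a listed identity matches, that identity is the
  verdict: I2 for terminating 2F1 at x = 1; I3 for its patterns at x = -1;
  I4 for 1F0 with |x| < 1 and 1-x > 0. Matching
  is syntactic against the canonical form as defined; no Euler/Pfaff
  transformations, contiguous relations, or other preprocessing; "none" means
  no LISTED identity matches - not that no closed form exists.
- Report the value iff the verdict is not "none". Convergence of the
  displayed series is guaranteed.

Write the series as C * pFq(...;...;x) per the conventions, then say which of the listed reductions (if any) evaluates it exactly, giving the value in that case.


x = 1/4 here; the reduced form reads 2F1, upper {-3/2, 7}, lower {4/7}, C = 5/2. Verdict: no listed reduction: x = 1/4 and upper {-3/2, 7} fail every I1-I6 pattern.

The tell: x = (1/4) and the product of the first k integers (C = 5/2, x = 1/4) is k!.
Term ratio: r(k) = (1/4) * (k-3/2) (k+7) / [(k+4/7) (k+1)] - rational; roots negated = parameters, x = (1/4), C = 5/2.


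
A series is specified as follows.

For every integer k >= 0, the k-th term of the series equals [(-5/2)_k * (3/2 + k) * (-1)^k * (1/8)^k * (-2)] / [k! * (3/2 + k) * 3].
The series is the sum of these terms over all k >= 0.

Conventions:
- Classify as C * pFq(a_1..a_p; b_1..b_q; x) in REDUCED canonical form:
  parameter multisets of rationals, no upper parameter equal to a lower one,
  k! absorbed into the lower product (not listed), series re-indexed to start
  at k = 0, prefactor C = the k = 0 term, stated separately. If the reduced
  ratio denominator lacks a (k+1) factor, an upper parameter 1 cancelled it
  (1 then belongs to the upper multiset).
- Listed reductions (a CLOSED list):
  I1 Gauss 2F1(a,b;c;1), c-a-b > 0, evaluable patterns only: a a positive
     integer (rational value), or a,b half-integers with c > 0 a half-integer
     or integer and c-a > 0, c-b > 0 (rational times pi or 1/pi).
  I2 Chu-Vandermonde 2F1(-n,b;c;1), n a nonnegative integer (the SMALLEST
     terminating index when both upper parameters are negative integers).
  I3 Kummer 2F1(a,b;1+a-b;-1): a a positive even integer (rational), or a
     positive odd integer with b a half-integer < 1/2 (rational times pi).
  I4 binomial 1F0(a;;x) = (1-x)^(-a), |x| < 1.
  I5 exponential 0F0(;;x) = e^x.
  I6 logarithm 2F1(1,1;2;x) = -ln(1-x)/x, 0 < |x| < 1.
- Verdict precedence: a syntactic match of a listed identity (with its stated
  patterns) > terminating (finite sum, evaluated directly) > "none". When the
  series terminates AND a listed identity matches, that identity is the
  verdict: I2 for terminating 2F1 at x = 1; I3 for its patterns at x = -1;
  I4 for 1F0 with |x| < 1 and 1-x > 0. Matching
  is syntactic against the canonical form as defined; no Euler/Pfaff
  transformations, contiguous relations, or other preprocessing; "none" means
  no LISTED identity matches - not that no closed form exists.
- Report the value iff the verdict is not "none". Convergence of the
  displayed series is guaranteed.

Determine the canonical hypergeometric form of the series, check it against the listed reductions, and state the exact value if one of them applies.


The series (x = -1/8) is 1F0: upper {-5/2}, lower {-}, prefactor -2/3. Verdict: the I4 binomial reduction matches (the 1F0 binomial series: exponent 5/2, x = -1/8). Value: (-2/3) * (9/8)^(5/2).

The tell: t_0 = -2/3 here, and the constant factors (C = -2/3) combine into one prefactor.
Step ratio: r(k) = (-1/8) * (k-5/2) / [(k+1)] - rational in k. x = (-1/8); t_0 = -2/3; negate the roots.


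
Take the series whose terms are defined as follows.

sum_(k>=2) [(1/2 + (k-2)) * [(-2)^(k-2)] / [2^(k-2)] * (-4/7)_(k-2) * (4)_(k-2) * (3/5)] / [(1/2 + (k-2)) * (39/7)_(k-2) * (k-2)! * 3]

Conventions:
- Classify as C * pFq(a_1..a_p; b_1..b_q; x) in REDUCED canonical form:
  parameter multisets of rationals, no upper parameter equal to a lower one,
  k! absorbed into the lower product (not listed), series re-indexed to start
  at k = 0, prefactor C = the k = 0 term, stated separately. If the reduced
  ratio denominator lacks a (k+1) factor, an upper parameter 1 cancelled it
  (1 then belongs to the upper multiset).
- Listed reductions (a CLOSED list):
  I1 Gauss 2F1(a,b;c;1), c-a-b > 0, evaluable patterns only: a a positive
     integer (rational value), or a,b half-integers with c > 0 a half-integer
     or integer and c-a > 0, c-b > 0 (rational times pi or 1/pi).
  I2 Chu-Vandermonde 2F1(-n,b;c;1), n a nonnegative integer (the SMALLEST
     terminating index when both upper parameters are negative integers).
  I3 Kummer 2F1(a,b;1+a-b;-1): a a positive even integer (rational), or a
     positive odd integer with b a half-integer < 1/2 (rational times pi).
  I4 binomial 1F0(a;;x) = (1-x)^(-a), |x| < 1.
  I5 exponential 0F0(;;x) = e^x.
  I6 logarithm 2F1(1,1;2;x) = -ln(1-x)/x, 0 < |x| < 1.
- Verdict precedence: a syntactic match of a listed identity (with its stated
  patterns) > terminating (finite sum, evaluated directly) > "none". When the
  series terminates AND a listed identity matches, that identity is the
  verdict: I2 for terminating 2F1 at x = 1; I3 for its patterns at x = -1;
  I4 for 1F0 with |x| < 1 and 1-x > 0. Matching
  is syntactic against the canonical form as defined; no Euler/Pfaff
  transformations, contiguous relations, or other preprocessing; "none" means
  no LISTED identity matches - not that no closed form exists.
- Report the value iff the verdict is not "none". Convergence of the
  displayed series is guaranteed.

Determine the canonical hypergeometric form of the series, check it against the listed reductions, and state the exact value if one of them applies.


Classification (C = 1/5): 2F1 with upper {-4/7, 4}, lower {39/7}, argument x = -1. Verdict: the Kummer evaluation I3 fires (x = -1; c = 39/7 equals 1+a-b for upper {-4/7, 4}: listed pattern). Sum: 40/147.

First insight: t_0 = 1/5 here, and the constant factors (prefactor 1/5) combine into one prefactor.
Step ratio: r(k) = (-1) * (k-4/7) (k+4) / [(k+39/7) (k+1)] - rational in k. x = (-1); t_0 = 1/5; negate the roots.


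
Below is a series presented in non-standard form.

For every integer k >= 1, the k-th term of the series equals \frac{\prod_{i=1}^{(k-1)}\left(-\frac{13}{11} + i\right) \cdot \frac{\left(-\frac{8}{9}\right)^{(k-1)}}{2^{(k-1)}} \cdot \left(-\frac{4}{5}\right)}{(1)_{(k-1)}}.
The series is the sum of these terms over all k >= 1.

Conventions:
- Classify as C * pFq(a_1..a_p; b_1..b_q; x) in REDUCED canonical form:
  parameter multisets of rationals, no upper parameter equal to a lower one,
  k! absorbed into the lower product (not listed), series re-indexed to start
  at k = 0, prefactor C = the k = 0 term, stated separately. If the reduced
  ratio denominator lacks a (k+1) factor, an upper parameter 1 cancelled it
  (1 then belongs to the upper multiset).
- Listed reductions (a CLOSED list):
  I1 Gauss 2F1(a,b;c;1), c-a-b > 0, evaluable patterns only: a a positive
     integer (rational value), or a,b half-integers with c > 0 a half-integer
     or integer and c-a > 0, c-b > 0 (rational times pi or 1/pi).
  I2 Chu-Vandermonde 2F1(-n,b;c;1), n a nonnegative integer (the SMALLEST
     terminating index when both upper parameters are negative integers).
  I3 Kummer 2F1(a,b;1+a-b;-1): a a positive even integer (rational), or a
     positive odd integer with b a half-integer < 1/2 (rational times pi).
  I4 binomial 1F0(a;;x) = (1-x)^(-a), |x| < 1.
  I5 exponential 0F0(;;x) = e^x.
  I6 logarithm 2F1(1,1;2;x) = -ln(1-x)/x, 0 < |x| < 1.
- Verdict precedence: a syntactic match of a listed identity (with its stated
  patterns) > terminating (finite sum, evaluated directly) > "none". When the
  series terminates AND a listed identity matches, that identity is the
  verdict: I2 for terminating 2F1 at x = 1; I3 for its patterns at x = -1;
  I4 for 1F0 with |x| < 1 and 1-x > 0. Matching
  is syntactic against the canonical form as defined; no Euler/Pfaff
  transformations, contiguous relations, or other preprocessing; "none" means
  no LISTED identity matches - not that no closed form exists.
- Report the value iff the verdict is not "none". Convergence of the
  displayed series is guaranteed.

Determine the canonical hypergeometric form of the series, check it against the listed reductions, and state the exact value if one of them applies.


Classification (C = -\frac{4}{5}): 1F0 with upper {-\frac{2}{11}}, lower {-}, argument x = -\frac{4}{9}. Verdict at x = -\frac{4}{9}: the I4 binomial reduction matches (the 1F0 binomial series: exponent 2/11, x = -\frac{4}{9}). Exact value: \left(-\frac{4}{5}\right) \cdot \left(\frac{13}{9}\right)^{\frac{2}{11}}.

The tell: x = -\frac{4}{9} and the two k-th powers (prefactor -4/5) combine into one argument.
Step ratio: r(k) = -\frac{4}{9} * (k-\frac{2}{11}) / [(k+1)] - rational; roots negated = parameters, x = -\frac{4}{9}, C = -\frac{4}{5}.


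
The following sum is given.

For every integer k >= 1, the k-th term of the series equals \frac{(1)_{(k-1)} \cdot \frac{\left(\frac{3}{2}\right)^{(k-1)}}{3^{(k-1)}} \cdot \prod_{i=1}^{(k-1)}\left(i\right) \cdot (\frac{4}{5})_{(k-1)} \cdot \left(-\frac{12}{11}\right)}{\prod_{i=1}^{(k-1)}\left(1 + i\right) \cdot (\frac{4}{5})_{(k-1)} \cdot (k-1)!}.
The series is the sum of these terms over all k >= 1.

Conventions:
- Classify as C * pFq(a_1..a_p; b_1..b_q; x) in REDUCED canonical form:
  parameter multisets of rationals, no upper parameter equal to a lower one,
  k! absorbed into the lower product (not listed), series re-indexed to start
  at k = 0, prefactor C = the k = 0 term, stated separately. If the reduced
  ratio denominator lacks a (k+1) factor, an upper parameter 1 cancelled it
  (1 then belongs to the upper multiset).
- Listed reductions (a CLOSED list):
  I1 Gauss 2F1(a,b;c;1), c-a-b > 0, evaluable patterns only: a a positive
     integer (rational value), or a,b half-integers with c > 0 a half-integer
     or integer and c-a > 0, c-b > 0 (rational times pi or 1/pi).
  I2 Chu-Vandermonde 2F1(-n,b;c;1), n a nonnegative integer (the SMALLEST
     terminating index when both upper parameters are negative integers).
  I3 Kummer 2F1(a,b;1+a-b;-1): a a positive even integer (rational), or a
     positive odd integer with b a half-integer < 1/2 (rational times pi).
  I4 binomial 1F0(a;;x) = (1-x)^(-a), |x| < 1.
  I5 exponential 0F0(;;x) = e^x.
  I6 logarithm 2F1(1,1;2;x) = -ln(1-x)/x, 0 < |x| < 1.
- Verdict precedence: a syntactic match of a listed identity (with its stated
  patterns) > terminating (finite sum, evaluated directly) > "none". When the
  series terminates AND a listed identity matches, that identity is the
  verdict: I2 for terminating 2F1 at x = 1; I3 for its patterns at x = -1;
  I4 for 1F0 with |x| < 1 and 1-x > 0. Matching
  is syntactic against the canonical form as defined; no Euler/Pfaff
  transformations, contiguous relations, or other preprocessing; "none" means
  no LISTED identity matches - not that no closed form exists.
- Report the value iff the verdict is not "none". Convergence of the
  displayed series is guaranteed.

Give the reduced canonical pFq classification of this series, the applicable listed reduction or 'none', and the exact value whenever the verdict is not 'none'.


This is -\frac{12}{11} * 2F1(1, 1; 2; \frac{1}{2}) in reduced canonical form. Verdict: the logarithmic series (I6) applies (the logarithm: parameters (1,1;2), x = \frac{1}{2}). Hence: \frac{24}{11} \cdot \ln\left(\frac{1}{2}\right).

Key step: t_0 = -\frac{12}{11} here, and the parameter 4/5 appears in both the upper and lower lists and cancels.
Ratio: r(k) = \frac{1}{2} * (k+1) (k+1) / [(k+2) (k+1)] - poly over poly, x = \frac{1}{2} from leading terms; C = -\frac{12}{11} at k = 0.


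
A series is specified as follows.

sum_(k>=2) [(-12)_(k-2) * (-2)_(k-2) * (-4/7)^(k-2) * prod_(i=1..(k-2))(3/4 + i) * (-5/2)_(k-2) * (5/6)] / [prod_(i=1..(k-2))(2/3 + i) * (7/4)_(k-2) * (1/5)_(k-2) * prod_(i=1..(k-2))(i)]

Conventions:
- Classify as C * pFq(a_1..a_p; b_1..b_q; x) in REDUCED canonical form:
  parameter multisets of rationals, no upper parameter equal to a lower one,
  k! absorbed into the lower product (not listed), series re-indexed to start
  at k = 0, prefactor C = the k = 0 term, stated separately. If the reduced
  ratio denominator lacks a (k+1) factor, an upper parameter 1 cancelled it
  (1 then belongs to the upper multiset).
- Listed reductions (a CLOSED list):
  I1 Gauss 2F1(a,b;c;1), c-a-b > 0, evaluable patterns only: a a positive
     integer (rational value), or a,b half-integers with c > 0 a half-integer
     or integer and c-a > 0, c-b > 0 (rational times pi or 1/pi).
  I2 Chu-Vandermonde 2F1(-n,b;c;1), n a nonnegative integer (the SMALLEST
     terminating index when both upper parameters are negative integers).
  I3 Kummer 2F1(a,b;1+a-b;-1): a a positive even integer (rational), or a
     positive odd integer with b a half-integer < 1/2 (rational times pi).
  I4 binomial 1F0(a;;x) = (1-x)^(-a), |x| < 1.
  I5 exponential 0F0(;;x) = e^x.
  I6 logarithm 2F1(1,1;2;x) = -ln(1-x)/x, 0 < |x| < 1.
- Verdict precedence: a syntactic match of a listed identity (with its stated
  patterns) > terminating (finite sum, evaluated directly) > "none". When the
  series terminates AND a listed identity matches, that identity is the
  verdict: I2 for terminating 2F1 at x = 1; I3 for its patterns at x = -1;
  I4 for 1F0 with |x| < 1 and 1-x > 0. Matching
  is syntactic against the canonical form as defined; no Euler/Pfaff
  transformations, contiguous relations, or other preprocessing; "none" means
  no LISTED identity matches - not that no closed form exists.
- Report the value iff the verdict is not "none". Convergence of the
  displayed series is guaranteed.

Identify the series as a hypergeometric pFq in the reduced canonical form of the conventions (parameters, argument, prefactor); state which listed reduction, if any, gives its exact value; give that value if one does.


Reduced: x = -4/7, 3F2, upper = {-12, -5/2, -2}, lower = {1/5, 5/3}, C = 5/6. Verdict: terminating - upper parameter -2 makes this a finite sum (last index 2), evaluated exactly. Hence: 31285/147.

Key observation: t_0 being 5/6, the parameter 7/4 appears in both the upper and lower lists and cancels.
Ratio: r(k) = (-4/7) * (k-12) (k-5/2) (k-2) / [(k+1/5) (k+5/3) (k+1)] ; factor over Q: parameters, x = (-4/7), and C = 5/6.


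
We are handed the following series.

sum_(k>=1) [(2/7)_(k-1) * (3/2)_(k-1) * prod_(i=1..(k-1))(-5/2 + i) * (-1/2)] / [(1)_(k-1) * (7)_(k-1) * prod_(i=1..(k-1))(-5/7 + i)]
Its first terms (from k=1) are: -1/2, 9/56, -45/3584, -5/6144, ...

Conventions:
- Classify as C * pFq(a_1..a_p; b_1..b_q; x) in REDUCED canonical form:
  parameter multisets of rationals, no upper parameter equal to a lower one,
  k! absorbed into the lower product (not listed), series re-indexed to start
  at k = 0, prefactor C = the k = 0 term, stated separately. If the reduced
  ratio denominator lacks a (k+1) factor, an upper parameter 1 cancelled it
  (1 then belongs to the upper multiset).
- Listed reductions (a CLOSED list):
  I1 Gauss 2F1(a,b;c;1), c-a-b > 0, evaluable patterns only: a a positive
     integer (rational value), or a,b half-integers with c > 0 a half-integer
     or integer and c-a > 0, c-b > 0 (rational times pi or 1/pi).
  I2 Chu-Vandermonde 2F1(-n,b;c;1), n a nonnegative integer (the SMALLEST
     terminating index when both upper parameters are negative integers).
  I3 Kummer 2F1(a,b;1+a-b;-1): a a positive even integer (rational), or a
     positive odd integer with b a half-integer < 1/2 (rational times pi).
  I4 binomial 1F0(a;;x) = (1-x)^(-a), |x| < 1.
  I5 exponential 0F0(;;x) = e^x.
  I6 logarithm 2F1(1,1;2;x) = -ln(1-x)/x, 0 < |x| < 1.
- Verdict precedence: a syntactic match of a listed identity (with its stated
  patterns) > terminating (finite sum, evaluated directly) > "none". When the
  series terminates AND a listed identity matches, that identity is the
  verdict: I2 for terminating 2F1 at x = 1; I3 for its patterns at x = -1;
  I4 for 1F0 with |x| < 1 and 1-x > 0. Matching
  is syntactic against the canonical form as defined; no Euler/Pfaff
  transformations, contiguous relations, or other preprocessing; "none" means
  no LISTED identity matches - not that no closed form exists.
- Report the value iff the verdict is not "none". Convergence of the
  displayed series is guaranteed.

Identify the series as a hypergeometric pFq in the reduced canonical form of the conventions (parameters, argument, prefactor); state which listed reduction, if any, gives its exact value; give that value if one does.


At argument 1: a 2F1 with upper {-3/2, 3/2}, lower {7}, scaled by C = -1/2. Verdict: Gauss's theorem I1 (half-integer case) fires (x = 1; upper {-3/2, 3/2} half-integers, c = 7 in the evaluable pattern). Its exact value is (-1048576/945945) / pi.

Key observation: x = 1 and (1)_k (C = -1/2) is k! itself.
Consecutive-term ratio: r(k) = 1 * (k-3/2) (k+3/2) / [(k+7) (k+1)] - rational in k. x = 1; t_0 = -1/2; negate the roots.


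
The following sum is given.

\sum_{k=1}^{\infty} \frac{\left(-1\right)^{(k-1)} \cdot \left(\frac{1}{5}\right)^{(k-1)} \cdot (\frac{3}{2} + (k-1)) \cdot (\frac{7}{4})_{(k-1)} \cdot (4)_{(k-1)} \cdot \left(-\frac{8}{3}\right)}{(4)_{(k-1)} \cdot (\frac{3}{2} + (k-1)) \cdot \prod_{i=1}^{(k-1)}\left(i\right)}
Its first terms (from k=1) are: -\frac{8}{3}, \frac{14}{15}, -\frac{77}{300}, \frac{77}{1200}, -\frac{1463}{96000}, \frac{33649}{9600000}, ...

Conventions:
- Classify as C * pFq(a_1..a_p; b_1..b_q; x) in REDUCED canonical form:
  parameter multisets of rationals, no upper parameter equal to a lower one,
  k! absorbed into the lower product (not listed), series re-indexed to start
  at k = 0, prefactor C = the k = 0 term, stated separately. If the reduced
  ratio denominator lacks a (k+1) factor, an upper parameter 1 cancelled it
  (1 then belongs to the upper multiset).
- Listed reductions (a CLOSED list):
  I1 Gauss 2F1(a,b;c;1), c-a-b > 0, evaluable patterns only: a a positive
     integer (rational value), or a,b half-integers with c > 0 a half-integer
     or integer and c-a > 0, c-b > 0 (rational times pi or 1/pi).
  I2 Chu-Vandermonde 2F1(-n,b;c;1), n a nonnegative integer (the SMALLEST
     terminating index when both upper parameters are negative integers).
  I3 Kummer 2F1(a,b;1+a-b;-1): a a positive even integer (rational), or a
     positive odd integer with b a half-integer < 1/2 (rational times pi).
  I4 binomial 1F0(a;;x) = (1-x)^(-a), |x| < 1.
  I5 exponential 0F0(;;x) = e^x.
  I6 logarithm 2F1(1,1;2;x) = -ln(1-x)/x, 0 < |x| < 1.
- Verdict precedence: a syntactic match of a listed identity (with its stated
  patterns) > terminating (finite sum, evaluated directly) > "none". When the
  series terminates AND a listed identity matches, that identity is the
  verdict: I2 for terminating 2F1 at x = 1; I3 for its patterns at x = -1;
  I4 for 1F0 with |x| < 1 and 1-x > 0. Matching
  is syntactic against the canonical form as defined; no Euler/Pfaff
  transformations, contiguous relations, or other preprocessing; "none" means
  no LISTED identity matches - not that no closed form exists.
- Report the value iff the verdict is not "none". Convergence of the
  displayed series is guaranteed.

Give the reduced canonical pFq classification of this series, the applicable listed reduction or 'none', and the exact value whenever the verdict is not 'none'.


First insight: with t_0 = -\frac{8}{3}, the product of the first k integers (prefactor -8/3) is k!.
Step ratio: r(k) = -\frac{1}{5} * (k+\frac{7}{4}) / [(k+1)] ; factor over Q: parameters, x = -\frac{1}{5}, and C = -\frac{8}{3}.

With C = -\frac{8}{3}: the canonical form is 1F0(\frac{7}{4}; -; -\frac{1}{5}). Verdict: the I4 binomial reduction applies (the 1F0 binomial series: exponent -7/4, x = -\frac{1}{5}). Sum: \left(-\frac{8}{3}\right) \cdot \left(\frac{6}{5}\right)^{-\frac{7}{4}}.


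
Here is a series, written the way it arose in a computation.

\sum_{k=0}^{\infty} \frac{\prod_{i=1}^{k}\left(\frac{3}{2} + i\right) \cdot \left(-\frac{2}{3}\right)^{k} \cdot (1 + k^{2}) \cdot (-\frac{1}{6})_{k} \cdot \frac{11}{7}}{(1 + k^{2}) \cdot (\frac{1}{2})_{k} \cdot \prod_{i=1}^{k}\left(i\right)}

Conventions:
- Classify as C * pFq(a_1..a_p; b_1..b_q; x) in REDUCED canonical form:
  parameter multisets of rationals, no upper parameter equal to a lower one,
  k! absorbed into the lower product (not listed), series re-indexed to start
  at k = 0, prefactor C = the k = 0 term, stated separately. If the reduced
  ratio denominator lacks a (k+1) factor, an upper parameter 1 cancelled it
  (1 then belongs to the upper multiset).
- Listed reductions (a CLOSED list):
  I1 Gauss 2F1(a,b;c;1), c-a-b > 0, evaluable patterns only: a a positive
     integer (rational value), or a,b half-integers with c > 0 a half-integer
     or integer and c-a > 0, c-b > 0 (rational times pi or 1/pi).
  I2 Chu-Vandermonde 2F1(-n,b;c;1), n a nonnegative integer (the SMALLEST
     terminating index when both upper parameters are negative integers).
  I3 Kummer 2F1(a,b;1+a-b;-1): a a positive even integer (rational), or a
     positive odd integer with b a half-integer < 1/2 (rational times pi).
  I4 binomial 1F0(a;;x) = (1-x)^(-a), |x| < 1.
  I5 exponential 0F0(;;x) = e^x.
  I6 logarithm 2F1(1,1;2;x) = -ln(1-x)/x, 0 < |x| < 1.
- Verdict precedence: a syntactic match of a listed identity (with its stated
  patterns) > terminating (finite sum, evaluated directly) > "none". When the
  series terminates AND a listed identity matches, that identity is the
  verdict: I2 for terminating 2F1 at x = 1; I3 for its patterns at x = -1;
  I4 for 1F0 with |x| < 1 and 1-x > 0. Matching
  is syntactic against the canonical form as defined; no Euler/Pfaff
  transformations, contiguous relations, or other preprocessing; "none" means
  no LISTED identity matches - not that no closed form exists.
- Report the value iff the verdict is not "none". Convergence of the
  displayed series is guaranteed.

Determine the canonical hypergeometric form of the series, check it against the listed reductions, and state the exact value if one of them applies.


This is \frac{11}{7} * 2F1(-\frac{1}{6}, \frac{5}{2}; \frac{1}{2}; -\frac{2}{3}) in reduced canonical form. Verdict: none. No listed pattern accepts 2F1(-\frac{1}{6}, \frac{5}{2}; \frac{1}{2}; -\frac{2}{3}).

The tell: t_0 being \frac{11}{7}, the product of the first k integers (C = 11/7, x = -2/3) is k!.
Term ratio: r(k) = -\frac{2}{3} * (k-\frac{1}{6}) (k+\frac{5}{2}) / [(k+\frac{1}{2}) (k+1)] - rational; roots negated = parameters, x = -\frac{2}{3}, C = \frac{11}{7}.


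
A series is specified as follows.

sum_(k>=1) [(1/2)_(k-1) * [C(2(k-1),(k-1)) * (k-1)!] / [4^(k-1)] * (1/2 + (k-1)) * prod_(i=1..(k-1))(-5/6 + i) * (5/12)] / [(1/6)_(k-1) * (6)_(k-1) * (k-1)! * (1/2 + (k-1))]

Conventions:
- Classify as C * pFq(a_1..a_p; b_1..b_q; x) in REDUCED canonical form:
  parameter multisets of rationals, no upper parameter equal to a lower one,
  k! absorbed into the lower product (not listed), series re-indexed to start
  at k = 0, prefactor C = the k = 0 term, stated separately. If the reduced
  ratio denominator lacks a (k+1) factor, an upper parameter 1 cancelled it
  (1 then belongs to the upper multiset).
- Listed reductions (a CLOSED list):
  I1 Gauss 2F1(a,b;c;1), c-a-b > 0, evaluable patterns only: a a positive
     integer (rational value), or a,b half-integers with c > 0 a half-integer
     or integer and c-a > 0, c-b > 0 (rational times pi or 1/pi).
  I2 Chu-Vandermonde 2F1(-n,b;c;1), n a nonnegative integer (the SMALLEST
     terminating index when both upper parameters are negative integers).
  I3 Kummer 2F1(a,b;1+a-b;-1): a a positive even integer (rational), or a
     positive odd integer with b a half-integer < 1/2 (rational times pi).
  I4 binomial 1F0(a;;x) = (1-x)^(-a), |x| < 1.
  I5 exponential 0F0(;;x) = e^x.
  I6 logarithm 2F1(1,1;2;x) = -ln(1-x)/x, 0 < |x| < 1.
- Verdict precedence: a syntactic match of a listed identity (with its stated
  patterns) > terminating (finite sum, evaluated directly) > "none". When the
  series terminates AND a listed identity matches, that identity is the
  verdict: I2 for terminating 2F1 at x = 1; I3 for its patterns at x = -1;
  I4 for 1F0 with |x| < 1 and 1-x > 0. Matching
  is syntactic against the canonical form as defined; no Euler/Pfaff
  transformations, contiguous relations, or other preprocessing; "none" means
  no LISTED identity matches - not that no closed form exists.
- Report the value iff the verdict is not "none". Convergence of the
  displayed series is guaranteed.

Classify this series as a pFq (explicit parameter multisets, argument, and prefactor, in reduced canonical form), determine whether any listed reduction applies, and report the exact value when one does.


With C = 5/12: the canonical form is 2F1(1/2, 1/2; 6; 1). Verdict: this is the half-integer Gauss pattern (I1) (x = 1; upper {1/2, 1/2} half-integers, c = 6 in the evaluable pattern). Its exact value is (16384/11907) / pi.

Key observation: t_0 being 5/12, the parameter 1/6 appears in both the upper and lower lists and cancels (alongside the other common factor).
Term ratio: r(k) = 1 * (k+1/2) (k+1/2) / [(k+6) (k+1)] - poly over poly, x = 1 from leading terms; C = 5/12 at k = 0.
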